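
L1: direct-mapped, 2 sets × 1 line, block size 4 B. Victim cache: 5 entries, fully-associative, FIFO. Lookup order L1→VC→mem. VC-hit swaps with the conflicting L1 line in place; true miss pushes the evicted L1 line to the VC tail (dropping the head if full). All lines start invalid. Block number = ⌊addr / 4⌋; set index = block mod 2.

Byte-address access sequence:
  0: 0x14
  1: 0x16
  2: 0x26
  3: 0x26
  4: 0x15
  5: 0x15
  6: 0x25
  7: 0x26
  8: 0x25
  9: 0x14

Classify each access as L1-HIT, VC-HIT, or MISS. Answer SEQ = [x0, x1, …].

SEQ = [MISS, L1-HIT, MISS, L1-HIT, VC-HIT, L1-HIT, VC-HIT, L1-HIT, L1-HIT, VC-HIT]

  [0] addr=0x14 blk=5 s=1: MISS | VC []
  [1] addr=0x16 blk=5 s=1: L1-HIT | VC []
  [2] addr=0x26 blk=9 s=1: MISS | VC [5]
  [3] addr=0x26 blk=9 s=1: L1-HIT | VC [5]
  [4] addr=0x15 blk=5 s=1: VC-HIT | VC [9]
  [5] addr=0x15 blk=5 s=1: L1-HIT | VC [9]
  [6] addr=0x25 blk=9 s=1: VC-HIT | VC [5]
  [7] addr=0x26 blk=9 s=1: L1-HIT | VC [5]
  [8] addr=0x25 blk=9 s=1: L1-HIT | VC [5]
  [9] addr=0x14 blk=5 s=1: VC-HIT | VC [9]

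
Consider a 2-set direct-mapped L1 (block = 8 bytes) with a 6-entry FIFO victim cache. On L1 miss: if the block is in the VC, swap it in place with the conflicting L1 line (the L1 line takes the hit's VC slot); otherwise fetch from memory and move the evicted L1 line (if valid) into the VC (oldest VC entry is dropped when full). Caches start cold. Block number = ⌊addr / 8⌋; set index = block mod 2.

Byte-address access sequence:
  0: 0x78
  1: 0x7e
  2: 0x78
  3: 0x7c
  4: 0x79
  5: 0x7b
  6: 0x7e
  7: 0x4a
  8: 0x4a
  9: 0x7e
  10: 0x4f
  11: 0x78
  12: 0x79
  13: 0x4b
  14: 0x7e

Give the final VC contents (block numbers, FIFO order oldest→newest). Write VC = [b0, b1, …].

VC = [9]

  [0] addr=0x78 blk=15 s=1: MISS | VC []
  [1] addr=0x7e blk=15 s=1: L1-HIT | VC []
  [2] addr=0x78 blk=15 s=1: L1-HIT | VC []
  [3] addr=0x7c blk=15 s=1: L1-HIT | VC []
  [4] addr=0x79 blk=15 s=1: L1-HIT | VC []
  [5] addr=0x7b blk=15 s=1: L1-HIT | VC []
  [6] addr=0x7e blk=15 s=1: L1-HIT | VC []
  [7] addr=0x4a blk=9 s=1: MISS | VC [15]
  [8] addr=0x4a blk=9 s=1: L1-HIT | VC [15]
  [9] addr=0x7e blk=15 s=1: VC-HIT | VC [9]
  [10] addr=0x4f blk=9 s=1: VC-HIT | VC [15]
  [11] addr=0x78 blk=15 s=1: VC-HIT | VC [9]
  [12] addr=0x79 blk=15 s=1: L1-HIT | VC [9]
  [13] addr=0x4b blk=9 s=1: VC-HIT | VC [15]
  [14] addr=0x7e blk=15 s=1: VC-HIT | VC [9]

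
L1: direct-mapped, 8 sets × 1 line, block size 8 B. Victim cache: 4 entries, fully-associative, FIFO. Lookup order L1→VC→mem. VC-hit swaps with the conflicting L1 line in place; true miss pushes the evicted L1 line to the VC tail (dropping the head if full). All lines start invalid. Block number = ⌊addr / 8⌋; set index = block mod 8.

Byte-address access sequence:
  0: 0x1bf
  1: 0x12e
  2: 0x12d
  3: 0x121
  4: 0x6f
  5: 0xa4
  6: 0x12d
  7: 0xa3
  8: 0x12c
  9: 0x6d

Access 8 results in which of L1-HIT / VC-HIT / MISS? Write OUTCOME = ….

0: 0x1bf (blk 55, set 7) → MISS  vc=[]
1: 0x12e (blk 37, set 5) → MISS  vc=[]
2: 0x12d (blk 37, set 5) → L1-HIT  vc=[]
3: 0x121 (blk 36, set 4) → MISS  vc=[]
4: 0x6f (blk 13, set 5) → MISS  vc=[37]
5: 0xa4 (blk 20, set 4) → MISS  vc=[37, 36]
6: 0x12d (blk 37, set 5) → VC-HIT  vc=[13, 36]
7: 0xa3 (blk 20, set 4) → L1-HIT  vc=[13, 36]
8: 0x12c (blk 37, set 5) → L1-HIT  vc=[13, 36]
9: 0x6d (blk 13, set 5) → VC-HIT  vc=[37, 36]

OUTCOME = L1-HIT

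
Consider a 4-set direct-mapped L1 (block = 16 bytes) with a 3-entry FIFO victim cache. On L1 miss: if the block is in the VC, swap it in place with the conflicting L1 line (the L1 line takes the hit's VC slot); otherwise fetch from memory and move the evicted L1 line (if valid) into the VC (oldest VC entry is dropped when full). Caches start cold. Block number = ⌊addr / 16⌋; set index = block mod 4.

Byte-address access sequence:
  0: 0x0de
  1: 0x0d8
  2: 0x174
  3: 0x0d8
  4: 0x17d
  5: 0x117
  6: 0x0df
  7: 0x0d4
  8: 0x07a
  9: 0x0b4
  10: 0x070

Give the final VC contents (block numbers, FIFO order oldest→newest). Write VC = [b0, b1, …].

0: 0xde (blk 13, set 1) → MISS  vc=[]
1: 0xd8 (blk 13, set 1) → L1-HIT  vc=[]
2: 0x174 (blk 23, set 3) → MISS  vc=[]
3: 0xd8 (blk 13, set 1) → L1-HIT  vc=[]
4: 0x17d (blk 23, set 3) → L1-HIT  vc=[]
5: 0x117 (blk 17, set 1) → MISS  vc=[13]
6: 0xdf (blk 13, set 1) → VC-HIT  vc=[17]
7: 0xd4 (blk 13, set 1) → L1-HIT  vc=[17]
8: 0x7a (blk 7, set 3) → MISS  vc=[17, 23]
9: 0xb4 (blk 11, set 3) → MISS  vc=[17, 23, 7]
10: 0x70 (blk 7, set 3) → VC-HIT  vc=[17, 23, 11]

VC = [17, 23, 11]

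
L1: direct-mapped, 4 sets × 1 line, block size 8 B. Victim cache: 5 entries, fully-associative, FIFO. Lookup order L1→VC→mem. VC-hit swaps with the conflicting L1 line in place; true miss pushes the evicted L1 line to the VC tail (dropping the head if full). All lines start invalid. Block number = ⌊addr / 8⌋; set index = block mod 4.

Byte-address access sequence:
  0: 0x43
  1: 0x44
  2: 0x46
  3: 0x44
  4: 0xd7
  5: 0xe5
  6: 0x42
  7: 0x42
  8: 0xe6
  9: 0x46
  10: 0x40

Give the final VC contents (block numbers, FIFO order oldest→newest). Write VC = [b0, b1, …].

VC = [28]

#0 0x43→b8/s0 MISS; vc=[]
#1 0x44→b8/s0 L1-HIT; vc=[]
#2 0x46→b8/s0 L1-HIT; vc=[]
#3 0x44→b8/s0 L1-HIT; vc=[]
#4 0xd7→b26/s2 MISS; vc=[]
#5 0xe5→b28/s0 MISS; vc=[8]
#6 0x42→b8/s0 VC-HIT; vc=[28]
#7 0x42→b8/s0 L1-HIT; vc=[28]
#8 0xe6→b28/s0 VC-HIT; vc=[8]
#9 0x46→b8/s0 VC-HIT; vc=[28]
#10 0x40→b8/s0 L1-HIT; vc=[28]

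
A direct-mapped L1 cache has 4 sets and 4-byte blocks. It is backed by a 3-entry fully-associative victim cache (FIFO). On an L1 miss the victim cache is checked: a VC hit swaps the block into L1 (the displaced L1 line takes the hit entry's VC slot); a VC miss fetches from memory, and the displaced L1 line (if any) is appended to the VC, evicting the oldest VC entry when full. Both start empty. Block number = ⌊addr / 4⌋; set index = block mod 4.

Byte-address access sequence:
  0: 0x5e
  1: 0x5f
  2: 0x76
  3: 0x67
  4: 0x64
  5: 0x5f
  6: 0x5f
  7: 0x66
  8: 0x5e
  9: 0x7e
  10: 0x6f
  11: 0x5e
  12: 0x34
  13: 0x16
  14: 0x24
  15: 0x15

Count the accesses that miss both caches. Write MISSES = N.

0: 0x5e (blk 23, set 3) → MISS  vc=[]
1: 0x5f (blk 23, set 3) → L1-HIT  vc=[]
2: 0x76 (blk 29, set 1) → MISS  vc=[]
3: 0x67 (blk 25, set 1) → MISS  vc=[29]
4: 0x64 (blk 25, set 1) → L1-HIT  vc=[29]
5: 0x5f (blk 23, set 3) → L1-HIT  vc=[29]
6: 0x5f (blk 23, set 3) → L1-HIT  vc=[29]
7: 0x66 (blk 25, set 1) → L1-HIT  vc=[29]
8: 0x5e (blk 23, set 3) → L1-HIT  vc=[29]
9: 0x7e (blk 31, set 3) → MISS  vc=[29, 23]
10: 0x6f (blk 27, set 3) → MISS  vc=[29, 23, 31]
11: 0x5e (blk 23, set 3) → VC-HIT  vc=[29, 27, 31]
12: 0x34 (blk 13, set 1) → MISS  vc=[27, 31, 25]
13: 0x16 (blk 5, set 1) → MISS  vc=[31, 25, 13]
14: 0x24 (blk 9, set 1) → MISS  vc=[25, 13, 5]
15: 0x15 (blk 5, set 1) → VC-HIT  vc=[25, 13, 9]

MISSES = 8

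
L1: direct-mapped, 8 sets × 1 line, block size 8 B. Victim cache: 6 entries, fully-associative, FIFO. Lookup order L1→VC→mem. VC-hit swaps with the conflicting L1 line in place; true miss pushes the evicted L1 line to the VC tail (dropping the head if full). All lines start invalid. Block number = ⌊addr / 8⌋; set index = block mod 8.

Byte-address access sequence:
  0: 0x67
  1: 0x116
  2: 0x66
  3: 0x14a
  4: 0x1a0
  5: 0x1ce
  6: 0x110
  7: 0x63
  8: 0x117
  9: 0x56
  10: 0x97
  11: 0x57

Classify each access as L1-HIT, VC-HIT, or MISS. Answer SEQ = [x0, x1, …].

SEQ = [MISS, MISS, L1-HIT, MISS, MISS, MISS, L1-HIT, VC-HIT, L1-HIT, MISS, MISS, VC-HIT]

0: 0x67 (blk 12, set 4) → MISS  vc=[]
1: 0x116 (blk 34, set 2) → MISS  vc=[]
2: 0x66 (blk 12, set 4) → L1-HIT  vc=[]
3: 0x14a (blk 41, set 1) → MISS  vc=[]
4: 0x1a0 (blk 52, set 4) → MISS  vc=[12]
5: 0x1ce (blk 57, set 1) → MISS  vc=[12, 41]
6: 0x110 (blk 34, set 2) → L1-HIT  vc=[12, 41]
7: 0x63 (blk 12, set 4) → VC-HIT  vc=[52, 41]
8: 0x117 (blk 34, set 2) → L1-HIT  vc=[52, 41]
9: 0x56 (blk 10, set 2) → MISS  vc=[52, 41, 34]
10: 0x97 (blk 18, set 2) → MISS  vc=[52, 41, 34, 10]
11: 0x57 (blk 10, set 2) → VC-HIT  vc=[52, 41, 34, 18]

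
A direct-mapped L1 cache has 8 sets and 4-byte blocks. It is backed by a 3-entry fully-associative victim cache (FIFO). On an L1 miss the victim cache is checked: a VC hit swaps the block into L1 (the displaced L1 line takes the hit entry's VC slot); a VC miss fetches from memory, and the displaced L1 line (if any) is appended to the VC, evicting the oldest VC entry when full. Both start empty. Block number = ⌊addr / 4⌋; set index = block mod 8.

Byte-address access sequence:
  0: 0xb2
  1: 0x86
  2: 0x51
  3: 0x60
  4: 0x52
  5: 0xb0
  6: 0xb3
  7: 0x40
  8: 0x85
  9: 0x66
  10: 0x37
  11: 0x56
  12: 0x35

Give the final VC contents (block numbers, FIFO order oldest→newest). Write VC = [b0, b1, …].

VC = [24, 33, 21]

  [0] addr=0xb2 blk=44 s=4: MISS | VC []
  [1] addr=0x86 blk=33 s=1: MISS | VC []
  [2] addr=0x51 blk=20 s=4: MISS | VC [44]
  [3] addr=0x60 blk=24 s=0: MISS | VC [44]
  [4] addr=0x52 blk=20 s=4: L1-HIT | VC [44]
  [5] addr=0xb0 blk=44 s=4: VC-HIT | VC [20]
  [6] addr=0xb3 blk=44 s=4: L1-HIT | VC [20]
  [7] addr=0x40 blk=16 s=0: MISS | VC [20, 24]
  [8] addr=0x85 blk=33 s=1: L1-HIT | VC [20, 24]
  [9] addr=0x66 blk=25 s=1: MISS | VC [20, 24, 33]
  [10] addr=0x37 blk=13 s=5: MISS | VC [20, 24, 33]
  [11] addr=0x56 blk=21 s=5: MISS | VC [24, 33, 13]
  [12] addr=0x35 blk=13 s=5: VC-HIT | VC [24, 33, 21]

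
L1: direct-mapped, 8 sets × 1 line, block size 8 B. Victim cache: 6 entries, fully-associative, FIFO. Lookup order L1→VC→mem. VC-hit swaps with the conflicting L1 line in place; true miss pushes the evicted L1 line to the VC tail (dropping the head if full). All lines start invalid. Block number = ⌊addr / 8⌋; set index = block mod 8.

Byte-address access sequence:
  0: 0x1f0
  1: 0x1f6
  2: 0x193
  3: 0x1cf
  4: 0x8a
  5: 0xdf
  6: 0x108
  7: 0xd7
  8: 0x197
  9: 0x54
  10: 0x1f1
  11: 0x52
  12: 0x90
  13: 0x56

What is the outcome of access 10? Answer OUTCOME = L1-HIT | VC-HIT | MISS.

  [0] addr=0x1f0 blk=62 s=6: MISS | VC []
  [1] addr=0x1f6 blk=62 s=6: L1-HIT | VC []
  [2] addr=0x193 blk=50 s=2: MISS | VC []
  [3] addr=0x1cf blk=57 s=1: MISS | VC []
  [4] addr=0x8a blk=17 s=1: MISS | VC [57]
  [5] addr=0xdf blk=27 s=3: MISS | VC [57]
  [6] addr=0x108 blk=33 s=1: MISS | VC [57, 17]
  [7] addr=0xd7 blk=26 s=2: MISS | VC [57, 17, 50]
  [8] addr=0x197 blk=50 s=2: VC-HIT | VC [57, 17, 26]
  [9] addr=0x54 blk=10 s=2: MISS | VC [57, 17, 26, 50]
  [10] addr=0x1f1 blk=62 s=6: L1-HIT | VC [57, 17, 26, 50]
  [11] addr=0x52 blk=10 s=2: L1-HIT | VC [57, 17, 26, 50]
  [12] addr=0x90 blk=18 s=2: MISS | VC [57, 17, 26, 50, 10]
  [13] addr=0x56 blk=10 s=2: VC-HIT | VC [57, 17, 26, 50, 18]

OUTCOME = L1-HIT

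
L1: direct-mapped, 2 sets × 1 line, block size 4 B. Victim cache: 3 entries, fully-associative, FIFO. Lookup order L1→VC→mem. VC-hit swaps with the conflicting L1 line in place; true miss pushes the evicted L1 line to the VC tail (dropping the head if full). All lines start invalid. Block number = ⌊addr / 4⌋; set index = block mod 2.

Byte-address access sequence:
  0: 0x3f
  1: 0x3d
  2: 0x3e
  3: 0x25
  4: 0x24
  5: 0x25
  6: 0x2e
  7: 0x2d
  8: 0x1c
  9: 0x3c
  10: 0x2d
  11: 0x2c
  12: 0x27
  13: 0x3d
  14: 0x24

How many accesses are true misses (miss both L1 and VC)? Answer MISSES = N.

#0 0x3f→b15/s1 MISS; vc=[]
#1 0x3d→b15/s1 L1-HIT; vc=[]
#2 0x3e→b15/s1 L1-HIT; vc=[]
#3 0x25→b9/s1 MISS; vc=[15]
#4 0x24→b9/s1 L1-HIT; vc=[15]
#5 0x25→b9/s1 L1-HIT; vc=[15]
#6 0x2e→b11/s1 MISS; vc=[15,9]
#7 0x2d→b11/s1 L1-HIT; vc=[15,9]
#8 0x1c→b7/s1 MISS; vc=[15,9,11]
#9 0x3c→b15/s1 VC-HIT; vc=[7,9,11]
#10 0x2d→b11/s1 VC-HIT; vc=[7,9,15]
#11 0x2c→b11/s1 L1-HIT; vc=[7,9,15]
#12 0x27→b9/s1 VC-HIT; vc=[7,11,15]
#13 0x3d→b15/s1 VC-HIT; vc=[7,11,9]
#14 0x24→b9/s1 VC-HIT; vc=[7,11,15]

MISSES = 4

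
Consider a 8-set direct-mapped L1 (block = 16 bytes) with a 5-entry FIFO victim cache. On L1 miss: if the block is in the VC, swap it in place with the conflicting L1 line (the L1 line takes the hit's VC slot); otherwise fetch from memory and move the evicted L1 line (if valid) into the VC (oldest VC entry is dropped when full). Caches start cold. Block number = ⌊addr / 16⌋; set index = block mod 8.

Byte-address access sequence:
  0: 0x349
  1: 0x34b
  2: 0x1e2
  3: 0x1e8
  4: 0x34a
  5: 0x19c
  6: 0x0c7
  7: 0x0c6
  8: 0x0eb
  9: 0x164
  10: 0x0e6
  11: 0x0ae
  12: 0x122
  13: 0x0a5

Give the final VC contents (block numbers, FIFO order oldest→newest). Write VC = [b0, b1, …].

VC = [52, 30, 22, 18]

  [0] addr=0x349 blk=52 s=4: MISS | VC []
  [1] addr=0x34b blk=52 s=4: L1-HIT | VC []
  [2] addr=0x1e2 blk=30 s=6: MISS | VC []
  [3] addr=0x1e8 blk=30 s=6: L1-HIT | VC []
  [4] addr=0x34a blk=52 s=4: L1-HIT | VC []
  [5] addr=0x19c blk=25 s=1: MISS | VC []
  [6] addr=0xc7 blk=12 s=4: MISS | VC [52]
  [7] addr=0xc6 blk=12 s=4: L1-HIT | VC [52]
  [8] addr=0xeb blk=14 s=6: MISS | VC [52, 30]
  [9] addr=0x164 blk=22 s=6: MISS | VC [52, 30, 14]
  [10] addr=0xe6 blk=14 s=6: VC-HIT | VC [52, 30, 22]
  [11] addr=0xae blk=10 s=2: MISS | VC [52, 30, 22]
  [12] addr=0x122 blk=18 s=2: MISS | VC [52, 30, 22, 10]
  [13] addr=0xa5 blk=10 s=2: VC-HIT | VC [52, 30, 22, 18]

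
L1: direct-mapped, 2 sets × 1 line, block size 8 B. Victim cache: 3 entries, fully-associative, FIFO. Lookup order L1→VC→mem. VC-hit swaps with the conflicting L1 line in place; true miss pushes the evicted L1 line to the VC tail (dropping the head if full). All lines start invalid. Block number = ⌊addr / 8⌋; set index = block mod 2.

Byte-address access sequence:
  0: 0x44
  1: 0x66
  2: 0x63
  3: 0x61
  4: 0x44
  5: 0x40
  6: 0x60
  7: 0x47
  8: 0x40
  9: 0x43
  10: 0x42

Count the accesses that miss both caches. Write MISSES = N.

MISSES = 2

#0 0x44→b8/s0 MISS; vc=[]
#1 0x66→b12/s0 MISS; vc=[8]
#2 0x63→b12/s0 L1-HIT; vc=[8]
#3 0x61→b12/s0 L1-HIT; vc=[8]
#4 0x44→b8/s0 VC-HIT; vc=[12]
#5 0x40→b8/s0 L1-HIT; vc=[12]
#6 0x60→b12/s0 VC-HIT; vc=[8]
#7 0x47→b8/s0 VC-HIT; vc=[12]
#8 0x40→b8/s0 L1-HIT; vc=[12]
#9 0x43→b8/s0 L1-HIT; vc=[12]
#10 0x42→b8/s0 L1-HIT; vc=[12]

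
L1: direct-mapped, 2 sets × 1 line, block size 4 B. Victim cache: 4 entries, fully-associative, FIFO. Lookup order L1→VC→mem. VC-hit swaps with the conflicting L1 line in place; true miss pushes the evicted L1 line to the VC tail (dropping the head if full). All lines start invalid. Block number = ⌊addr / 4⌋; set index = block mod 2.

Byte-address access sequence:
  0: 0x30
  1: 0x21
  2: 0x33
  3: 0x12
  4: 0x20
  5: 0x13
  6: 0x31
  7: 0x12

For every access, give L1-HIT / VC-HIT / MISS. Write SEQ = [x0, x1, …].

0: 0x30 (blk 12, set 0) → MISS  vc=[]
1: 0x21 (blk 8, set 0) → MISS  vc=[12]
2: 0x33 (blk 12, set 0) → VC-HIT  vc=[8]
3: 0x12 (blk 4, set 0) → MISS  vc=[8, 12]
4: 0x20 (blk 8, set 0) → VC-HIT  vc=[4, 12]
5: 0x13 (blk 4, set 0) → VC-HIT  vc=[8, 12]
6: 0x31 (blk 12, set 0) → VC-HIT  vc=[8, 4]
7: 0x12 (blk 4, set 0) → VC-HIT  vc=[8, 12]

SEQ = [MISS, MISS, VC-HIT, MISS, VC-HIT, VC-HIT, VC-HIT, VC-HIT]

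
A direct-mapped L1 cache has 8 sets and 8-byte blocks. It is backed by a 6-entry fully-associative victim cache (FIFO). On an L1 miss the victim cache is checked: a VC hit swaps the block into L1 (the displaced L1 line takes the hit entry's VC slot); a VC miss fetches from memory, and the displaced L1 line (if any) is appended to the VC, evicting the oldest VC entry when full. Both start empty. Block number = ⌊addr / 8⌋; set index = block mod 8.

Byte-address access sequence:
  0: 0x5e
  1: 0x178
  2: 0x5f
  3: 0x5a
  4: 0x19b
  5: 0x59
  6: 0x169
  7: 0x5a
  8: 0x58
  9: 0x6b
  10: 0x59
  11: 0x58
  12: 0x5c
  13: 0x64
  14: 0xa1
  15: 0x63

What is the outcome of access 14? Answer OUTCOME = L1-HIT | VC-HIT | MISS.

0: 0x5e (blk 11, set 3) → MISS  vc=[]
1: 0x178 (blk 47, set 7) → MISS  vc=[]
2: 0x5f (blk 11, set 3) → L1-HIT  vc=[]
3: 0x5a (blk 11, set 3) → L1-HIT  vc=[]
4: 0x19b (blk 51, set 3) → MISS  vc=[11]
5: 0x59 (blk 11, set 3) → VC-HIT  vc=[51]
6: 0x169 (blk 45, set 5) → MISS  vc=[51]
7: 0x5a (blk 11, set 3) → L1-HIT  vc=[51]
8: 0x58 (blk 11, set 3) → L1-HIT  vc=[51]
9: 0x6b (blk 13, set 5) → MISS  vc=[51, 45]
10: 0x59 (blk 11, set 3) → L1-HIT  vc=[51, 45]
11: 0x58 (blk 11, set 3) → L1-HIT  vc=[51, 45]
12: 0x5c (blk 11, set 3) → L1-HIT  vc=[51, 45]
13: 0x64 (blk 12, set 4) → MISS  vc=[51, 45]
14: 0xa1 (blk 20, set 4) → MISS  vc=[51, 45, 12]
15: 0x63 (blk 12, set 4) → VC-HIT  vc=[51, 45, 20]

OUTCOME = MISS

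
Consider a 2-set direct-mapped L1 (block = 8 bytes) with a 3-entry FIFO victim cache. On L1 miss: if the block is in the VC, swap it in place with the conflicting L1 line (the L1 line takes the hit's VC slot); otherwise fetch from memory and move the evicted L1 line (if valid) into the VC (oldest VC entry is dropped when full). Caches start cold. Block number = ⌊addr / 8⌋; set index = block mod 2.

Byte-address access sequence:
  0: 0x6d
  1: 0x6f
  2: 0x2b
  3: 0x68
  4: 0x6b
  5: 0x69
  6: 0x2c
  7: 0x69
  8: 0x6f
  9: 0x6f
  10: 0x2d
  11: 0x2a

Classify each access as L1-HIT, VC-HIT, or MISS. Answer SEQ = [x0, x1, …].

#0 0x6d→b13/s1 MISS; vc=[]
#1 0x6f→b13/s1 L1-HIT; vc=[]
#2 0x2b→b5/s1 MISS; vc=[13]
#3 0x68→b13/s1 VC-HIT; vc=[5]
#4 0x6b→b13/s1 L1-HIT; vc=[5]
#5 0x69→b13/s1 L1-HIT; vc=[5]
#6 0x2c→b5/s1 VC-HIT; vc=[13]
#7 0x69→b13/s1 VC-HIT; vc=[5]
#8 0x6f→b13/s1 L1-HIT; vc=[5]
#9 0x6f→b13/s1 L1-HIT; vc=[5]
#10 0x2d→b5/s1 VC-HIT; vc=[13]
#11 0x2a→b5/s1 L1-HIT; vc=[13]

SEQ = [MISS, L1-HIT, MISS, VC-HIT, L1-HIT, L1-HIT, VC-HIT, VC-HIT, L1-HIT, L1-HIT, VC-HIT, L1-HIT]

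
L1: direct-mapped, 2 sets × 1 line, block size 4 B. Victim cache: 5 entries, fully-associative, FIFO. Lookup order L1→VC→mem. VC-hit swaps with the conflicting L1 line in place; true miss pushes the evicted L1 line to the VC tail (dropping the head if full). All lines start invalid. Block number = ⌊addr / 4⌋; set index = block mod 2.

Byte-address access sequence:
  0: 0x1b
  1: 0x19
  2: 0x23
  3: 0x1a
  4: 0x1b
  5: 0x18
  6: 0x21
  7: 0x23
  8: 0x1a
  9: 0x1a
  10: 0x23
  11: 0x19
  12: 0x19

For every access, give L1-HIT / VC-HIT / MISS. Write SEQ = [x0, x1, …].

  [0] addr=0x1b blk=6 s=0: MISS | VC []
  [1] addr=0x19 blk=6 s=0: L1-HIT | VC []
  [2] addr=0x23 blk=8 s=0: MISS | VC [6]
  [3] addr=0x1a blk=6 s=0: VC-HIT | VC [8]
  [4] addr=0x1b blk=6 s=0: L1-HIT | VC [8]
  [5] addr=0x18 blk=6 s=0: L1-HIT | VC [8]
  [6] addr=0x21 blk=8 s=0: VC-HIT | VC [6]
  [7] addr=0x23 blk=8 s=0: L1-HIT | VC [6]
  [8] addr=0x1a blk=6 s=0: VC-HIT | VC [8]
  [9] addr=0x1a blk=6 s=0: L1-HIT | VC [8]
  [10] addr=0x23 blk=8 s=0: VC-HIT | VC [6]
  [11] addr=0x19 blk=6 s=0: VC-HIT | VC [8]
  [12] addr=0x19 blk=6 s=0: L1-HIT | VC [8]

SEQ = [MISS, L1-HIT, MISS, VC-HIT, L1-HIT, L1-HIT, VC-HIT, L1-HIT, VC-HIT, L1-HIT, VC-HIT, VC-HIT, L1-HIT]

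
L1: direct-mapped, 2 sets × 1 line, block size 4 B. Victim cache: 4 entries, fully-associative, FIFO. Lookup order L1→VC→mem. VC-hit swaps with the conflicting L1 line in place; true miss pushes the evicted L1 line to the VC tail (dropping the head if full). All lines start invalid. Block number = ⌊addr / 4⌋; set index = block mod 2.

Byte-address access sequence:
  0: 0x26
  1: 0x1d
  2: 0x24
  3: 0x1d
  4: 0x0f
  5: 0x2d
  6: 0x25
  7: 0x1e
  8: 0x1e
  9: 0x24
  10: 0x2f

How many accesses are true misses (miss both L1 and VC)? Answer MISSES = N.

  [0] addr=0x26 blk=9 s=1: MISS | VC []
  [1] addr=0x1d blk=7 s=1: MISS | VC [9]
  [2] addr=0x24 blk=9 s=1: VC-HIT | VC [7]
  [3] addr=0x1d blk=7 s=1: VC-HIT | VC [9]
  [4] addr=0xf blk=3 s=1: MISS | VC [9, 7]
  [5] addr=0x2d blk=11 s=1: MISS | VC [9, 7, 3]
  [6] addr=0x25 blk=9 s=1: VC-HIT | VC [11, 7, 3]
  [7] addr=0x1e blk=7 s=1: VC-HIT | VC [11, 9, 3]
  [8] addr=0x1e blk=7 s=1: L1-HIT | VC [11, 9, 3]
  [9] addr=0x24 blk=9 s=1: VC-HIT | VC [11, 7, 3]
  [10] addr=0x2f blk=11 s=1: VC-HIT | VC [9, 7, 3]

MISSES = 4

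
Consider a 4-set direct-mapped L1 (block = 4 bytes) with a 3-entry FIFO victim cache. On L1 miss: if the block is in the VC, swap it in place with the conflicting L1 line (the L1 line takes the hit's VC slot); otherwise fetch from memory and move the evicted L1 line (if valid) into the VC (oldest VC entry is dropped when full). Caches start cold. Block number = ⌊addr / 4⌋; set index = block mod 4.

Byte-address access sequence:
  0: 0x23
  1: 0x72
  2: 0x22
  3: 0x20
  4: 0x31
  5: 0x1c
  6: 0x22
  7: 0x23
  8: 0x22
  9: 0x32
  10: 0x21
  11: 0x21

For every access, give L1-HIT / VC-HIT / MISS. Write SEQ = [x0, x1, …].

SEQ = [MISS, MISS, VC-HIT, L1-HIT, MISS, MISS, VC-HIT, L1-HIT, L1-HIT, VC-HIT, VC-HIT, L1-HIT]

  [0] addr=0x23 blk=8 s=0: MISS | VC []
  [1] addr=0x72 blk=28 s=0: MISS | VC [8]
  [2] addr=0x22 blk=8 s=0: VC-HIT | VC [28]
  [3] addr=0x20 blk=8 s=0: L1-HIT | VC [28]
  [4] addr=0x31 blk=12 s=0: MISS | VC [28, 8]
  [5] addr=0x1c blk=7 s=3: MISS | VC [28, 8]
  [6] addr=0x22 blk=8 s=0: VC-HIT | VC [28, 12]
  [7] addr=0x23 blk=8 s=0: L1-HIT | VC [28, 12]
  [8] addr=0x22 blk=8 s=0: L1-HIT | VC [28, 12]
  [9] addr=0x32 blk=12 s=0: VC-HIT | VC [28, 8]
  [10] addr=0x21 blk=8 s=0: VC-HIT | VC [28, 12]
  [11] addr=0x21 blk=8 s=0: L1-HIT | VC [28, 12]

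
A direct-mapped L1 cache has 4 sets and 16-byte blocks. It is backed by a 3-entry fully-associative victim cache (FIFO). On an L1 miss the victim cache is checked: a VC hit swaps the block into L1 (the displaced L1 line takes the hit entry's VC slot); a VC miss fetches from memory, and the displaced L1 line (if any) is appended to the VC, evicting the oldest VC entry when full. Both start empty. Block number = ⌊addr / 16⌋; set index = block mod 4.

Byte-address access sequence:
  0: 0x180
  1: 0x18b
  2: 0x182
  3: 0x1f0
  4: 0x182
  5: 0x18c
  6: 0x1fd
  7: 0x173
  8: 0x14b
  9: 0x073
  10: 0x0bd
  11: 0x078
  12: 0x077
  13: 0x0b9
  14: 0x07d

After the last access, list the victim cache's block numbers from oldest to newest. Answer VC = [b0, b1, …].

VC = [24, 23, 11]

#0 0x180→b24/s0 MISS; vc=[]
#1 0x18b→b24/s0 L1-HIT; vc=[]
#2 0x182→b24/s0 L1-HIT; vc=[]
#3 0x1f0→b31/s3 MISS; vc=[]
#4 0x182→b24/s0 L1-HIT; vc=[]
#5 0x18c→b24/s0 L1-HIT; vc=[]
#6 0x1fd→b31/s3 L1-HIT; vc=[]
#7 0x173→b23/s3 MISS; vc=[31]
#8 0x14b→b20/s0 MISS; vc=[31,24]
#9 0x73→b7/s3 MISS; vc=[31,24,23]
#10 0xbd→b11/s3 MISS; vc=[24,23,7]
#11 0x78→b7/s3 VC-HIT; vc=[24,23,11]
#12 0x77→b7/s3 L1-HIT; vc=[24,23,11]
#13 0xb9→b11/s3 VC-HIT; vc=[24,23,7]
#14 0x7d→b7/s3 VC-HIT; vc=[24,23,11]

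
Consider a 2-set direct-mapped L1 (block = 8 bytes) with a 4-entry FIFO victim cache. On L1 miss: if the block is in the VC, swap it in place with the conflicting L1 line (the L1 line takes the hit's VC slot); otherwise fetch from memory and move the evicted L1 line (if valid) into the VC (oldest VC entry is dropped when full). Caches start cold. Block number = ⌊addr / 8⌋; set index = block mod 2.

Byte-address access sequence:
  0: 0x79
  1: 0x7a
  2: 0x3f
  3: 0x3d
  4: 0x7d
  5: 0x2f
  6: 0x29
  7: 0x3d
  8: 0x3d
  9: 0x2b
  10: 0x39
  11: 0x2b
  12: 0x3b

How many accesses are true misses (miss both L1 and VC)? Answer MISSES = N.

MISSES = 3

0: 0x79 (blk 15, set 1) → MISS  vc=[]
1: 0x7a (blk 15, set 1) → L1-HIT  vc=[]
2: 0x3f (blk 7, set 1) → MISS  vc=[15]
3: 0x3d (blk 7, set 1) → L1-HIT  vc=[15]
4: 0x7d (blk 15, set 1) → VC-HIT  vc=[7]
5: 0x2f (blk 5, set 1) → MISS  vc=[7, 15]
6: 0x29 (blk 5, set 1) → L1-HIT  vc=[7, 15]
7: 0x3d (blk 7, set 1) → VC-HIT  vc=[5, 15]
8: 0x3d (blk 7, set 1) → L1-HIT  vc=[5, 15]
9: 0x2b (blk 5, set 1) → VC-HIT  vc=[7, 15]
10: 0x39 (blk 7, set 1) → VC-HIT  vc=[5, 15]
11: 0x2b (blk 5, set 1) → VC-HIT  vc=[7, 15]
12: 0x3b (blk 7, set 1) → VC-HIT  vc=[5, 15]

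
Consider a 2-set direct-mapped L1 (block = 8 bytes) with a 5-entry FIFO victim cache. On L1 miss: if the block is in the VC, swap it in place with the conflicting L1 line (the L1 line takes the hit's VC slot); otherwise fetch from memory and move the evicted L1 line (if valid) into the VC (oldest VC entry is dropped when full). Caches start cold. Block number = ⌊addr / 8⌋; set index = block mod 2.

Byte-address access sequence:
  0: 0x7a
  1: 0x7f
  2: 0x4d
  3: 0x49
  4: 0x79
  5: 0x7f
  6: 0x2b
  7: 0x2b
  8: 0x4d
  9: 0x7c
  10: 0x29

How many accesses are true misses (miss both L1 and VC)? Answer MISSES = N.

  [0] addr=0x7a blk=15 s=1: MISS | VC []
  [1] addr=0x7f blk=15 s=1: L1-HIT | VC []
  [2] addr=0x4d blk=9 s=1: MISS | VC [15]
  [3] addr=0x49 blk=9 s=1: L1-HIT | VC [15]
  [4] addr=0x79 blk=15 s=1: VC-HIT | VC [9]
  [5] addr=0x7f blk=15 s=1: L1-HIT | VC [9]
  [6] addr=0x2b blk=5 s=1: MISS | VC [9, 15]
  [7] addr=0x2b blk=5 s=1: L1-HIT | VC [9, 15]
  [8] addr=0x4d blk=9 s=1: VC-HIT | VC [5, 15]
  [9] addr=0x7c blk=15 s=1: VC-HIT | VC [5, 9]
  [10] addr=0x29 blk=5 s=1: VC-HIT | VC [15, 9]

MISSES = 3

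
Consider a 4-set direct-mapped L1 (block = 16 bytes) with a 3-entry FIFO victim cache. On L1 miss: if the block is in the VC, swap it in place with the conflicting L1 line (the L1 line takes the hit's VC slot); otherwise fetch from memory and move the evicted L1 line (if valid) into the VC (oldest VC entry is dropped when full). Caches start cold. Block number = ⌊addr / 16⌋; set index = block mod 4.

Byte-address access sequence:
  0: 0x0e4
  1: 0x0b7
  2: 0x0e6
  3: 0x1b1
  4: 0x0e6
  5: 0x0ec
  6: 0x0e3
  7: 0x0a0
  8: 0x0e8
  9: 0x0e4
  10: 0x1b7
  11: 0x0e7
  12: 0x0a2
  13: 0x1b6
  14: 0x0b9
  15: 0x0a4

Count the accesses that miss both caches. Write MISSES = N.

MISSES = 4

0: 0xe4 (blk 14, set 2) → MISS  vc=[]
1: 0xb7 (blk 11, set 3) → MISS  vc=[]
2: 0xe6 (blk 14, set 2) → L1-HIT  vc=[]
3: 0x1b1 (blk 27, set 3) → MISS  vc=[11]
4: 0xe6 (blk 14, set 2) → L1-HIT  vc=[11]
5: 0xec (blk 14, set 2) → L1-HIT  vc=[11]
6: 0xe3 (blk 14, set 2) → L1-HIT  vc=[11]
7: 0xa0 (blk 10, set 2) → MISS  vc=[11, 14]
8: 0xe8 (blk 14, set 2) → VC-HIT  vc=[11, 10]
9: 0xe4 (blk 14, set 2) → L1-HIT  vc=[11, 10]
10: 0x1b7 (blk 27, set 3) → L1-HIT  vc=[11, 10]
11: 0xe7 (blk 14, set 2) → L1-HIT  vc=[11, 10]
12: 0xa2 (blk 10, set 2) → VC-HIT  vc=[11, 14]
13: 0x1b6 (blk 27, set 3) → L1-HIT  vc=[11, 14]
14: 0xb9 (blk 11, set 3) → VC-HIT  vc=[27, 14]
15: 0xa4 (blk 10, set 2) → L1-HIT  vc=[27, 14]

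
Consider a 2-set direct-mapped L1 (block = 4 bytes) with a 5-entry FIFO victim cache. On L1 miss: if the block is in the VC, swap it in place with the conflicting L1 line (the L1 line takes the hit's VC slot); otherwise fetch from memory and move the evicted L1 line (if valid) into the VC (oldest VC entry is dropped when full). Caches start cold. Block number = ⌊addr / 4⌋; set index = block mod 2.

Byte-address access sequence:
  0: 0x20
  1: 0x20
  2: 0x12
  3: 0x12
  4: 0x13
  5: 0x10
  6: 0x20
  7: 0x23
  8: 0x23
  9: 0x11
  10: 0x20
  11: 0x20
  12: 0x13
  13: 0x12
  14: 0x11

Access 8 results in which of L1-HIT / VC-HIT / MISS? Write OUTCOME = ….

OUTCOME = L1-HIT

  [0] addr=0x20 blk=8 s=0: MISS | VC []
  [1] addr=0x20 blk=8 s=0: L1-HIT | VC []
  [2] addr=0x12 blk=4 s=0: MISS | VC [8]
  [3] addr=0x12 blk=4 s=0: L1-HIT | VC [8]
  [4] addr=0x13 blk=4 s=0: L1-HIT | VC [8]
  [5] addr=0x10 blk=4 s=0: L1-HIT | VC [8]
  [6] addr=0x20 blk=8 s=0: VC-HIT | VC [4]
  [7] addr=0x23 blk=8 s=0: L1-HIT | VC [4]
  [8] addr=0x23 blk=8 s=0: L1-HIT | VC [4]
  [9] addr=0x11 blk=4 s=0: VC-HIT | VC [8]
  [10] addr=0x20 blk=8 s=0: VC-HIT | VC [4]
  [11] addr=0x20 blk=8 s=0: L1-HIT | VC [4]
  [12] addr=0x13 blk=4 s=0: VC-HIT | VC [8]
  [13] addr=0x12 blk=4 s=0: L1-HIT | VC [8]
  [14] addr=0x11 blk=4 s=0: L1-HIT | VC [8]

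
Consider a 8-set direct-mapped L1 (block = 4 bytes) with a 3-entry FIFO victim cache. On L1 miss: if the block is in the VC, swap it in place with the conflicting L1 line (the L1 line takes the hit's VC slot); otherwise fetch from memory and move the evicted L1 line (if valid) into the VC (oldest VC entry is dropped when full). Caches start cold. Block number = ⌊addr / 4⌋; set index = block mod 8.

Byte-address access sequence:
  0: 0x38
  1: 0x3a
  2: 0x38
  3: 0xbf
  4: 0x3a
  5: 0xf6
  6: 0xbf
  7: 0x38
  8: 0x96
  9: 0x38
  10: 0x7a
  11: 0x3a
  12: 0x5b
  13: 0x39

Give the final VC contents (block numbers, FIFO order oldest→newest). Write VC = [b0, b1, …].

0: 0x38 (blk 14, set 6) → MISS  vc=[]
1: 0x3a (blk 14, set 6) → L1-HIT  vc=[]
2: 0x38 (blk 14, set 6) → L1-HIT  vc=[]
3: 0xbf (blk 47, set 7) → MISS  vc=[]
4: 0x3a (blk 14, set 6) → L1-HIT  vc=[]
5: 0xf6 (blk 61, set 5) → MISS  vc=[]
6: 0xbf (blk 47, set 7) → L1-HIT  vc=[]
7: 0x38 (blk 14, set 6) → L1-HIT  vc=[]
8: 0x96 (blk 37, set 5) → MISS  vc=[61]
9: 0x38 (blk 14, set 6) → L1-HIT  vc=[61]
10: 0x7a (blk 30, set 6) → MISS  vc=[61, 14]
11: 0x3a (blk 14, set 6) → VC-HIT  vc=[61, 30]
12: 0x5b (blk 22, set 6) → MISS  vc=[61, 30, 14]
13: 0x39 (blk 14, set 6) → VC-HIT  vc=[61, 30, 22]

VC = [61, 30, 22]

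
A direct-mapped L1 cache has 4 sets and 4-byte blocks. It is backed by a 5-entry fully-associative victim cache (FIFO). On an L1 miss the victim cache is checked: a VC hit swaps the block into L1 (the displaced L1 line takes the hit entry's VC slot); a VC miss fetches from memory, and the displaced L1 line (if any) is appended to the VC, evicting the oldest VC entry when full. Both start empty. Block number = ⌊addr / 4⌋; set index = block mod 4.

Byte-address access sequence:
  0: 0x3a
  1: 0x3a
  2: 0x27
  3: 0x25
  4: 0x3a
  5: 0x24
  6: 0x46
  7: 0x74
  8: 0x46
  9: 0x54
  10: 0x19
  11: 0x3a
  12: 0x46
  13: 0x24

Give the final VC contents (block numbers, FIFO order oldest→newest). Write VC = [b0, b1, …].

VC = [17, 29, 21, 6]

#0 0x3a→b14/s2 MISS; vc=[]
#1 0x3a→b14/s2 L1-HIT; vc=[]
#2 0x27→b9/s1 MISS; vc=[]
#3 0x25→b9/s1 L1-HIT; vc=[]
#4 0x3a→b14/s2 L1-HIT; vc=[]
#5 0x24→b9/s1 L1-HIT; vc=[]
#6 0x46→b17/s1 MISS; vc=[9]
#7 0x74→b29/s1 MISS; vc=[9,17]
#8 0x46→b17/s1 VC-HIT; vc=[9,29]
#9 0x54→b21/s1 MISS; vc=[9,29,17]
#10 0x19→b6/s2 MISS; vc=[9,29,17,14]
#11 0x3a→b14/s2 VC-HIT; vc=[9,29,17,6]
#12 0x46→b17/s1 VC-HIT; vc=[9,29,21,6]
#13 0x24→b9/s1 VC-HIT; vc=[17,29,21,6]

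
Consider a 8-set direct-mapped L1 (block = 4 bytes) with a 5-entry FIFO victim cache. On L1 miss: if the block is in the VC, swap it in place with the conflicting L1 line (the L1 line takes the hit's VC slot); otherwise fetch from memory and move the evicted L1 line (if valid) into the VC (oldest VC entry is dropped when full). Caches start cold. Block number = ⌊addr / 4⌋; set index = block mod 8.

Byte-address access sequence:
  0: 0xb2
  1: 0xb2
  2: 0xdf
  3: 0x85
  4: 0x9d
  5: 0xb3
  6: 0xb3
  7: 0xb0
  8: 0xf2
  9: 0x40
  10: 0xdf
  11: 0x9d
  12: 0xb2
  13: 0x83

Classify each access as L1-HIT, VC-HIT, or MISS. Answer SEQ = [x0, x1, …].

SEQ = [MISS, L1-HIT, MISS, MISS, MISS, L1-HIT, L1-HIT, L1-HIT, MISS, MISS, VC-HIT, VC-HIT, VC-HIT, MISS]

  [0] addr=0xb2 blk=44 s=4: MISS | VC []
  [1] addr=0xb2 blk=44 s=4: L1-HIT | VC []
  [2] addr=0xdf blk=55 s=7: MISS | VC []
  [3] addr=0x85 blk=33 s=1: MISS | VC []
  [4] addr=0x9d blk=39 s=7: MISS | VC [55]
  [5] addr=0xb3 blk=44 s=4: L1-HIT | VC [55]
  [6] addr=0xb3 blk=44 s=4: L1-HIT | VC [55]
  [7] addr=0xb0 blk=44 s=4: L1-HIT | VC [55]
  [8] addr=0xf2 blk=60 s=4: MISS | VC [55, 44]
  [9] addr=0x40 blk=16 s=0: MISS | VC [55, 44]
  [10] addr=0xdf blk=55 s=7: VC-HIT | VC [39, 44]
  [11] addr=0x9d blk=39 s=7: VC-HIT | VC [55, 44]
  [12] addr=0xb2 blk=44 s=4: VC-HIT | VC [55, 60]
  [13] addr=0x83 blk=32 s=0: MISS | VC [55, 60, 16]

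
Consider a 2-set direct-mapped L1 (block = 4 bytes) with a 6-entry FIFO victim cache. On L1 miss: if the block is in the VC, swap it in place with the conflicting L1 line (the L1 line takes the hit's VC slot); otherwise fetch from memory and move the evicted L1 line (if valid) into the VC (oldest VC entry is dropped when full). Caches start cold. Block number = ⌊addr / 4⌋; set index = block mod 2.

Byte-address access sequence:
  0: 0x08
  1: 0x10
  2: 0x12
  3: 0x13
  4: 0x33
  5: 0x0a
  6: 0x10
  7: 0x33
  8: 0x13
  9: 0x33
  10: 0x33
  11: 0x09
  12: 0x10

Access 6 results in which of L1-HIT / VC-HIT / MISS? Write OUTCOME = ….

0: 0x8 (blk 2, set 0) → MISS  vc=[]
1: 0x10 (blk 4, set 0) → MISS  vc=[2]
2: 0x12 (blk 4, set 0) → L1-HIT  vc=[2]
3: 0x13 (blk 4, set 0) → L1-HIT  vc=[2]
4: 0x33 (blk 12, set 0) → MISS  vc=[2, 4]
5: 0xa (blk 2, set 0) → VC-HIT  vc=[12, 4]
6: 0x10 (blk 4, set 0) → VC-HIT  vc=[12, 2]
7: 0x33 (blk 12, set 0) → VC-HIT  vc=[4, 2]
8: 0x13 (blk 4, set 0) → VC-HIT  vc=[12, 2]
9: 0x33 (blk 12, set 0) → VC-HIT  vc=[4, 2]
10: 0x33 (blk 12, set 0) → L1-HIT  vc=[4, 2]
11: 0x9 (blk 2, set 0) → VC-HIT  vc=[4, 12]
12: 0x10 (blk 4, set 0) → VC-HIT  vc=[2, 12]

OUTCOME = VC-HIT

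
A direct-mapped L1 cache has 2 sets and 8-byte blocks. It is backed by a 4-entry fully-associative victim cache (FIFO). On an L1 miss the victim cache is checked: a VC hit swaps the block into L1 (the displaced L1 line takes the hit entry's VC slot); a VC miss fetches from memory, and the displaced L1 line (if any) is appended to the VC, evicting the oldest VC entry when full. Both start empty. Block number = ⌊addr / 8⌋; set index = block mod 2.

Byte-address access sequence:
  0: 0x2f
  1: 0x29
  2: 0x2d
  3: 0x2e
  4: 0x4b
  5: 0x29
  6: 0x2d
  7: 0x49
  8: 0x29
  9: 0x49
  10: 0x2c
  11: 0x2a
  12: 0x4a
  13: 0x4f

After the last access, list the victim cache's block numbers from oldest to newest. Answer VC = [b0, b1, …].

VC = [5]

  [0] addr=0x2f blk=5 s=1: MISS | VC []
  [1] addr=0x29 blk=5 s=1: L1-HIT | VC []
  [2] addr=0x2d blk=5 s=1: L1-HIT | VC []
  [3] addr=0x2e blk=5 s=1: L1-HIT | VC []
  [4] addr=0x4b blk=9 s=1: MISS | VC [5]
  [5] addr=0x29 blk=5 s=1: VC-HIT | VC [9]
  [6] addr=0x2d blk=5 s=1: L1-HIT | VC [9]
  [7] addr=0x49 blk=9 s=1: VC-HIT | VC [5]
  [8] addr=0x29 blk=5 s=1: VC-HIT | VC [9]
  [9] addr=0x49 blk=9 s=1: VC-HIT | VC [5]
  [10] addr=0x2c blk=5 s=1: VC-HIT | VC [9]
  [11] addr=0x2a blk=5 s=1: L1-HIT | VC [9]
  [12] addr=0x4a blk=9 s=1: VC-HIT | VC [5]
  [13] addr=0x4f blk=9 s=1: L1-HIT | VC [5]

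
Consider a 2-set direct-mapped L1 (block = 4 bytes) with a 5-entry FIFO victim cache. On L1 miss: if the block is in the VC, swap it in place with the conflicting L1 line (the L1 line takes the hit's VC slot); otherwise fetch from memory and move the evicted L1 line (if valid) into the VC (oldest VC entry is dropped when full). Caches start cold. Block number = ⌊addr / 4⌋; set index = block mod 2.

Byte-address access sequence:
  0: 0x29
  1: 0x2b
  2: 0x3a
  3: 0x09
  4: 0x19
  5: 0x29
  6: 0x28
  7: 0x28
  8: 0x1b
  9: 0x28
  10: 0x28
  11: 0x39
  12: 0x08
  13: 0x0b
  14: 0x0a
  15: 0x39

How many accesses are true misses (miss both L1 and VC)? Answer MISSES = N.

#0 0x29→b10/s0 MISS; vc=[]
#1 0x2b→b10/s0 L1-HIT; vc=[]
#2 0x3a→b14/s0 MISS; vc=[10]
#3 0x9→b2/s0 MISS; vc=[10,14]
#4 0x19→b6/s0 MISS; vc=[10,14,2]
#5 0x29→b10/s0 VC-HIT; vc=[6,14,2]
#6 0x28→b10/s0 L1-HIT; vc=[6,14,2]
#7 0x28→b10/s0 L1-HIT; vc=[6,14,2]
#8 0x1b→b6/s0 VC-HIT; vc=[10,14,2]
#9 0x28→b10/s0 VC-HIT; vc=[6,14,2]
#10 0x28→b10/s0 L1-HIT; vc=[6,14,2]
#11 0x39→b14/s0 VC-HIT; vc=[6,10,2]
#12 0x8→b2/s0 VC-HIT; vc=[6,10,14]
#13 0xb→b2/s0 L1-HIT; vc=[6,10,14]
#14 0xa→b2/s0 L1-HIT; vc=[6,10,14]
#15 0x39→b14/s0 VC-HIT; vc=[6,10,2]

MISSES = 4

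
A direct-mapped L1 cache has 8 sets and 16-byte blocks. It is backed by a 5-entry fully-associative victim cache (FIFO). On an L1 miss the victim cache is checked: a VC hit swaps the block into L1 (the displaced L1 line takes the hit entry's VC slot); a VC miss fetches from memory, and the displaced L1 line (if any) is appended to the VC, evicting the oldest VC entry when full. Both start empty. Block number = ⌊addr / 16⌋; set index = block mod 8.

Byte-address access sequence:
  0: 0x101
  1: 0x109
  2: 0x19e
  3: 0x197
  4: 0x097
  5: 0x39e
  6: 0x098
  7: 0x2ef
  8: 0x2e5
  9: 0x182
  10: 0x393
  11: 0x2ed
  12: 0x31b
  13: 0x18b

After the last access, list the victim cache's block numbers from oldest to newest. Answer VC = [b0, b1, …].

#0 0x101→b16/s0 MISS; vc=[]
#1 0x109→b16/s0 L1-HIT; vc=[]
#2 0x19e→b25/s1 MISS; vc=[]
#3 0x197→b25/s1 L1-HIT; vc=[]
#4 0x97→b9/s1 MISS; vc=[25]
#5 0x39e→b57/s1 MISS; vc=[25,9]
#6 0x98→b9/s1 VC-HIT; vc=[25,57]
#7 0x2ef→b46/s6 MISS; vc=[25,57]
#8 0x2e5→b46/s6 L1-HIT; vc=[25,57]
#9 0x182→b24/s0 MISS; vc=[25,57,16]
#10 0x393→b57/s1 VC-HIT; vc=[25,9,16]
#11 0x2ed→b46/s6 L1-HIT; vc=[25,9,16]
#12 0x31b→b49/s1 MISS; vc=[25,9,16,57]
#13 0x18b→b24/s0 L1-HIT; vc=[25,9,16,57]

VC = [25, 9, 16, 57]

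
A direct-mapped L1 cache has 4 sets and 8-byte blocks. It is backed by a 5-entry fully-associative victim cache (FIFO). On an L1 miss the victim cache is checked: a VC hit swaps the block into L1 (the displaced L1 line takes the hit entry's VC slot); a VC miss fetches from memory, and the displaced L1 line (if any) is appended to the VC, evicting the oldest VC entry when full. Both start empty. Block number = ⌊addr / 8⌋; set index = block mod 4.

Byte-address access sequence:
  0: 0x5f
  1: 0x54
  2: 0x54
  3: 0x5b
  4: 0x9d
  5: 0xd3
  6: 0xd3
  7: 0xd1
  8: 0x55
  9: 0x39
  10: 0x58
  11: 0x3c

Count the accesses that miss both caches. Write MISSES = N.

MISSES = 5

  [0] addr=0x5f blk=11 s=3: MISS | VC []
  [1] addr=0x54 blk=10 s=2: MISS | VC []
  [2] addr=0x54 blk=10 s=2: L1-HIT | VC []
  [3] addr=0x5b blk=11 s=3: L1-HIT | VC []
  [4] addr=0x9d blk=19 s=3: MISS | VC [11]
  [5] addr=0xd3 blk=26 s=2: MISS | VC [11, 10]
  [6] addr=0xd3 blk=26 s=2: L1-HIT | VC [11, 10]
  [7] addr=0xd1 blk=26 s=2: L1-HIT | VC [11, 10]
  [8] addr=0x55 blk=10 s=2: VC-HIT | VC [11, 26]
  [9] addr=0x39 blk=7 s=3: MISS | VC [11, 26, 19]
  [10] addr=0x58 blk=11 s=3: VC-HIT | VC [7, 26, 19]
  [11] addr=0x3c blk=7 s=3: VC-HIT | VC [11, 26, 19]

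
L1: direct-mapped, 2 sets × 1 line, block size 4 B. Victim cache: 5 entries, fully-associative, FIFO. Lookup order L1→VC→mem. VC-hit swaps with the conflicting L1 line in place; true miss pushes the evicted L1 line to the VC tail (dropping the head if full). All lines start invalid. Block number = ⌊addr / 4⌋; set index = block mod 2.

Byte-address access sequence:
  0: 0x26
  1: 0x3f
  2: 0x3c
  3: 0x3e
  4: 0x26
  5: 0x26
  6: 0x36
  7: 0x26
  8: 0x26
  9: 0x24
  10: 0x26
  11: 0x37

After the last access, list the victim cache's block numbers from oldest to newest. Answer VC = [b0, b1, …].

#0 0x26→b9/s1 MISS; vc=[]
#1 0x3f→b15/s1 MISS; vc=[9]
#2 0x3c→b15/s1 L1-HIT; vc=[9]
#3 0x3e→b15/s1 L1-HIT; vc=[9]
#4 0x26→b9/s1 VC-HIT; vc=[15]
#5 0x26→b9/s1 L1-HIT; vc=[15]
#6 0x36→b13/s1 MISS; vc=[15,9]
#7 0x26→b9/s1 VC-HIT; vc=[15,13]
#8 0x26→b9/s1 L1-HIT; vc=[15,13]
#9 0x24→b9/s1 L1-HIT; vc=[15,13]
#10 0x26→b9/s1 L1-HIT; vc=[15,13]
#11 0x37→b13/s1 VC-HIT; vc=[15,9]

VC = [15, 9]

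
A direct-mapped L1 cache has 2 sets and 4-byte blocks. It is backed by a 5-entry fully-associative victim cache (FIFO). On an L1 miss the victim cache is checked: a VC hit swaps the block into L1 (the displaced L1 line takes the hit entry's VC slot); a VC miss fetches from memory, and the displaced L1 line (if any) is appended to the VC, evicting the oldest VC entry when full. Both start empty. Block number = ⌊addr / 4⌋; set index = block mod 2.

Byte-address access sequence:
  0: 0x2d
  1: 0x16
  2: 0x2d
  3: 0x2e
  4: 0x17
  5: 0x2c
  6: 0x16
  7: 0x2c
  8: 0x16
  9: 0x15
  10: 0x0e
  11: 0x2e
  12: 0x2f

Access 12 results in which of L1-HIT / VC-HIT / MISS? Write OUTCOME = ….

  [0] addr=0x2d blk=11 s=1: MISS | VC []
  [1] addr=0x16 blk=5 s=1: MISS | VC [11]
  [2] addr=0x2d blk=11 s=1: VC-HIT | VC [5]
  [3] addr=0x2e blk=11 s=1: L1-HIT | VC [5]
  [4] addr=0x17 blk=5 s=1: VC-HIT | VC [11]
  [5] addr=0x2c blk=11 s=1: VC-HIT | VC [5]
  [6] addr=0x16 blk=5 s=1: VC-HIT | VC [11]
  [7] addr=0x2c blk=11 s=1: VC-HIT | VC [5]
  [8] addr=0x16 blk=5 s=1: VC-HIT | VC [11]
  [9] addr=0x15 blk=5 s=1: L1-HIT | VC [11]
  [10] addr=0xe blk=3 s=1: MISS | VC [11, 5]
  [11] addr=0x2e blk=11 s=1: VC-HIT | VC [3, 5]
  [12] addr=0x2f blk=11 s=1: L1-HIT | VC [3, 5]

OUTCOME = L1-HIT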